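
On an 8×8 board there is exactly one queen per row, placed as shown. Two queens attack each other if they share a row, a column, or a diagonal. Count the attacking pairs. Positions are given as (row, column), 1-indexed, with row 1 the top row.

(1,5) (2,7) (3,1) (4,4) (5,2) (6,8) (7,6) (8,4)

Same column: (4,4)–(8,4) (column 4).
Total attacking pairs: 1.

1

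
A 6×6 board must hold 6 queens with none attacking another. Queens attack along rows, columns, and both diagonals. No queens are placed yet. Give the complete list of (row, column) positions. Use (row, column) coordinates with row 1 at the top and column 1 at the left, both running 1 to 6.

(1,5) (2,3) (3,1) (4,6) (5,4) (6,2)

Row 1: Safe: 1, 2, 3, 4, 5, 6. Place at column 5.
Row 2: attacked by (1,5)→{4,5,6}. Safe: 1, 2, 3. Place at column 3.
Row 3: attacked by (1,5)→{3,5}; (2,3)→{2,3,4}. Safe: 1, 6. Place at column 1.
Row 4: attacked by (1,5)→{2,5}; (2,3)→{1,3,5}; (3,1)→{1,2}. Safe: 4, 6. Place at column 6.
Row 5: attacked by (1,5)→{1,5}; (2,3)→{3,6}; (3,1)→{1,3}; (4,6)→{5,6}. Safe: 2, 4. Place at column 4.
Row 6: attacked by (1,5)→{5}; (2,3)→{3}; (3,1)→{1,4}; (4,6)→{4,6}; (5,4)→{3,4,5}. Safe: 2. Place at column 2.
Columns [5, 3, 1, 6, 4, 2], r−c [-4, -1, 2, -2, 1, 4], r+c [6, 5, 4, 10, 9, 8] are all distinct, so no two queens attack.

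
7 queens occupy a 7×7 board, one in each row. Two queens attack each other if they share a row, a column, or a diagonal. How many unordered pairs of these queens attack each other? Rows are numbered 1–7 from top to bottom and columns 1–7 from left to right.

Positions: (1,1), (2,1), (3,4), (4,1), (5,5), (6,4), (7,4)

Same column: (1,1)–(2,1) (column 1); (1,1)–(4,1) (column 1); (2,1)–(4,1) (column 1); (3,4)–(6,4) (column 4); (3,4)–(7,4) (column 4); (6,4)–(7,4) (column 4).
Same diagonal: (1,1)–(5,5) (|1−5| = |1−5| = 4); (4,1)–(7,4) (|4−7| = |1−4| = 3); (5,5)–(6,4) (|5−6| = |5−4| = 1).
Total attacking pairs: 9.

9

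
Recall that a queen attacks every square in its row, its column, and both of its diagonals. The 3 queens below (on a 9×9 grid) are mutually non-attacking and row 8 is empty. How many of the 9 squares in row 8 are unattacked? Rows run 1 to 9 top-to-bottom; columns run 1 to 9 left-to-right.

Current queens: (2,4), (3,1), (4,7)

4

(2,4) attacks row 8 at column 4.
(3,1) attacks row 8 at column 1 and diagonals 6.
(4,7) attacks row 8 at column 7 and diagonals 3.
Attacked columns: {1, 3, 4, 6, 7}. Safe: {2, 5, 8, 9}.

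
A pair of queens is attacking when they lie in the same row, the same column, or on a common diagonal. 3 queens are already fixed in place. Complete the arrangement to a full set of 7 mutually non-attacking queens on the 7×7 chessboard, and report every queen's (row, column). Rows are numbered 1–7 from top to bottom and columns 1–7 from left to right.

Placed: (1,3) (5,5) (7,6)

(1,3) (2,7) (3,4) (4,1) (5,5) (6,2) (7,6)

Row 2: attacked by (1,3)→{2,3,4}; (5,5)→{2,5}; (7,6)→{1,6}. Safe: 7. Place at column 7.
Row 3: attacked by (1,3)→{1,3,5}; (2,7)→{6,7}; (5,5)→{3,5,7}; (7,6)→{2,6}. Safe: 4. Place at column 4.
Row 4: attacked by (1,3)→{3,6}; (2,7)→{5,7}; (3,4)→{3,4,5}; (5,5)→{4,5,6}; (7,6)→{3,6}. Safe: 1, 2. Place at column 1.
Row 6: attacked by (1,3)→{3}; (2,7)→{3,7}; (3,4)→{1,4,7}; (4,1)→{1,3}; (5,5)→{4,5,6}; (7,6)→{5,6,7}. Safe: 2. Place at column 2.
Columns [3, 7, 4, 1, 5, 2, 6], r−c [-2, -5, -1, 3, 0, 4, 1], r+c [4, 9, 7, 5, 10, 8, 13] are all distinct, so no two queens attack.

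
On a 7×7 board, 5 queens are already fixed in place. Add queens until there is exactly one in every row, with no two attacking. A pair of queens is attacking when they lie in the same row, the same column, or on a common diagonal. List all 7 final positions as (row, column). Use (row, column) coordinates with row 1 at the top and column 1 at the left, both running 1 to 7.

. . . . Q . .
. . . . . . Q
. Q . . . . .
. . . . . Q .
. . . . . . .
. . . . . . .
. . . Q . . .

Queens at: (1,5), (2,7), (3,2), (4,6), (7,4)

(1,5) (2,7) (3,2) (4,6) (5,3) (6,1) (7,4)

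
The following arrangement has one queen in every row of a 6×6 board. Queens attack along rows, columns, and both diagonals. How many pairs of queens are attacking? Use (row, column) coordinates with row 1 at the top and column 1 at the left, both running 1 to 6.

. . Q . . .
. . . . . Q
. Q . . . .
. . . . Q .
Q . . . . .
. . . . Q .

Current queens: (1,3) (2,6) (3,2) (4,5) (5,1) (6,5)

Same column: (4,5)–(6,5) (column 5).
Same diagonal: (3,2)–(6,5) (|3−6| = |2−5| = 3).
Total attacking pairs: 2.

2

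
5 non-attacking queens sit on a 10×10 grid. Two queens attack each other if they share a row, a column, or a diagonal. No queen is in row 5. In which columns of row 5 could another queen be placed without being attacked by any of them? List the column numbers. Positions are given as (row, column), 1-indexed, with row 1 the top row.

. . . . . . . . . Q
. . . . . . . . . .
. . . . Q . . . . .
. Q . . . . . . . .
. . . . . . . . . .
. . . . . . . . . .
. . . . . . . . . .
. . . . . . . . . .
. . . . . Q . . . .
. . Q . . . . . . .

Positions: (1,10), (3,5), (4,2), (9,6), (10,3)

columns 4, 9

(1,10) attacks row 5 at column 10 and diagonals 6.
(3,5) attacks row 5 at column 5 and diagonals 3, 7.
(4,2) attacks row 5 at column 2 and diagonals 1, 3.
(9,6) attacks row 5 at column 6 and diagonals 2, 10.
(10,3) attacks row 5 at column 3 and diagonals 8.
Attacked columns: {1, 2, 3, 5, 6, 7, 8, 10}. Safe: {4, 9}.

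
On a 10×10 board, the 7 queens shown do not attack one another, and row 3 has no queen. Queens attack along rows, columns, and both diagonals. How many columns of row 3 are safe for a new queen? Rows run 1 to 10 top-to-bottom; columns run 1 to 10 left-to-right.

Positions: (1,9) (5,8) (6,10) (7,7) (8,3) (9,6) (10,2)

3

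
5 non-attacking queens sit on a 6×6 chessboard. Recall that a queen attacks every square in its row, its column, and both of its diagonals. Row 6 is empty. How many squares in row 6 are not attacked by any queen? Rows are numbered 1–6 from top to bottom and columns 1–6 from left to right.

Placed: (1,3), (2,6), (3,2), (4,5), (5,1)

1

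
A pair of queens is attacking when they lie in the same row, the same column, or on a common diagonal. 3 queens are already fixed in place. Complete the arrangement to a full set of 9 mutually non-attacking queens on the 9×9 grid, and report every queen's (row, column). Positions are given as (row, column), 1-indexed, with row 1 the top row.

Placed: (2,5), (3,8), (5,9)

(1,2) (2,5) (3,8) (4,6) (5,9) (6,3) (7,1) (8,4) (9,7)

Row 1: attacked by (2,5)→{4,5,6}; (3,8)→{6,8}; (5,9)→{5,9}. Safe: 1, 2, 3, 7. Place at column 2.
Row 4: attacked by (1,2)→{2,5}; (2,5)→{3,5,7}; (3,8)→{7,8,9}; (5,9)→{8,9}. Safe: 1, 4, 6. Place at column 6.
Row 6: attacked by (1,2)→{2,7}; (2,5)→{1,5,9}; (3,8)→{5,8}; (4,6)→{4,6,8}; (5,9)→{8,9}. Safe: 3. Place at column 3.
Row 7: attacked by (1,2)→{2,8}; (2,5)→{5}; (3,8)→{4,8}; (4,6)→{3,6,9}; (5,9)→{7,9}; (6,3)→{2,3,4}. Safe: 1. Place at column 1.
Row 8: attacked by (1,2)→{2,9}; (2,5)→{5}; (3,8)→{3,8}; (4,6)→{2,6}; (5,9)→{6,9}; (6,3)→{1,3,5}; (7,1)→{1,2}. Safe: 4, 7. Place at column 4.
Row 9: attacked by (1,2)→{2}; (2,5)→{5}; (3,8)→{2,8}; (4,6)→{1,6}; (5,9)→{5,9}; (6,3)→{3,6}; (7,1)→{1,3}; (8,4)→{3,4,5}. Safe: 7. Place at column 7.
Columns [2, 5, 8, 6, 9, 3, 1, 4, 7], r−c [-1, -3, -5, -2, -4, 3, 6, 4, 2], r+c [3, 7, 11, 10, 14, 9, 8, 12, 16] are all distinct, so no two queens attack.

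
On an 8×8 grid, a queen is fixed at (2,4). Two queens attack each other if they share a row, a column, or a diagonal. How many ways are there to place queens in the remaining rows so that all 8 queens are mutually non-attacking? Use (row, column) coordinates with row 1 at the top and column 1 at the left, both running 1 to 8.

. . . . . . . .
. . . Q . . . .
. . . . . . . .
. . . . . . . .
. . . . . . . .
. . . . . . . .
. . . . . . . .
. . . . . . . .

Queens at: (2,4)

8

Branch on row 1: col 1 → 0; col 2 → 1; col 6 → 4; col 7 → 2; col 8 → 1.
Sum: 0 + 1 + 4 + 2 + 1 = 8.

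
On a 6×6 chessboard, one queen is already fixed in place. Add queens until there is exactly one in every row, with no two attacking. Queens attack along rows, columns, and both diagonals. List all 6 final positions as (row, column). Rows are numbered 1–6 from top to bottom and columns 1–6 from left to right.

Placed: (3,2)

Row 1: attacked by (3,2)→{2,4}. Safe: 1, 3, 5, 6. Place at column 3.
Row 2: attacked by (1,3)→{2,3,4}; (3,2)→{1,2,3}. Safe: 5, 6. Place at column 6.
Row 4: attacked by (1,3)→{3,6}; (2,6)→{4,6}; (3,2)→{1,2,3}. Safe: 5. Place at column 5.
Row 5: attacked by (1,3)→{3}; (2,6)→{3,6}; (3,2)→{2,4}; (4,5)→{4,5,6}. Safe: 1. Place at column 1.
Row 6: attacked by (1,3)→{3}; (2,6)→{2,6}; (3,2)→{2,5}; (4,5)→{3,5}; (5,1)→{1,2}. Safe: 4. Place at column 4.
Columns [3, 6, 2, 5, 1, 4], r−c [-2, -4, 1, -1, 4, 2], r+c [4, 8, 5, 9, 6, 10] are all distinct, so no two queens attack.

(1,3) (2,6) (3,2) (4,5) (5,1) (6,4)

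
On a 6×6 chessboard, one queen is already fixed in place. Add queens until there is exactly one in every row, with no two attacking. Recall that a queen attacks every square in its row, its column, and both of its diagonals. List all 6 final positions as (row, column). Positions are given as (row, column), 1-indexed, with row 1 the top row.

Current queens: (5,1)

Row 1: attacked by (5,1)→{1,5}. Safe: 2, 3, 4, 6. Place at column 3.
Row 2: attacked by (1,3)→{2,3,4}; (5,1)→{1,4}. Safe: 5, 6. Place at column 6.
Row 3: attacked by (1,3)→{1,3,5}; (2,6)→{5,6}; (5,1)→{1,3}. Safe: 2, 4. Place at column 2.
Row 4: attacked by (1,3)→{3,6}; (2,6)→{4,6}; (3,2)→{1,2,3}; (5,1)→{1,2}. Safe: 5. Place at column 5.
Row 6: attacked by (1,3)→{3}; (2,6)→{2,6}; (3,2)→{2,5}; (4,5)→{3,5}; (5,1)→{1,2}. Safe: 4. Place at column 4.
Columns [3, 6, 2, 5, 1, 4], r−c [-2, -4, 1, -1, 4, 2], r+c [4, 8, 5, 9, 6, 10] are all distinct, so no two queens attack.

(1,3) (2,6) (3,2) (4,5) (5,1) (6,4)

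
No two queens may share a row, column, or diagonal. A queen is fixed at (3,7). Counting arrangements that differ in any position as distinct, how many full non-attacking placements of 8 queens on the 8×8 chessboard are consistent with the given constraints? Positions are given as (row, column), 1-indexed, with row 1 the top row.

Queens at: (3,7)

14

Branch on row 1: col 1 → 0; col 2 → 2; col 3 → 2; col 4 → 3; col 6 → 7; col 8 → 0.
Sum: 0 + 2 + 2 + 3 + 7 + 0 = 14.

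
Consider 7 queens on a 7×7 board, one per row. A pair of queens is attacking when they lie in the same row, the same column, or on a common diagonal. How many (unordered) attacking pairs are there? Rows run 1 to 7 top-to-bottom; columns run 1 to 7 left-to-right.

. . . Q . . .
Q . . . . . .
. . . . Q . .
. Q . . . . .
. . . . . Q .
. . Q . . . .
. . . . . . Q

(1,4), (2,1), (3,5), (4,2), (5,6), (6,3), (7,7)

0

All columns are distinct and no two queens satisfy |Δrow| = |Δcol|, so no pair attacks.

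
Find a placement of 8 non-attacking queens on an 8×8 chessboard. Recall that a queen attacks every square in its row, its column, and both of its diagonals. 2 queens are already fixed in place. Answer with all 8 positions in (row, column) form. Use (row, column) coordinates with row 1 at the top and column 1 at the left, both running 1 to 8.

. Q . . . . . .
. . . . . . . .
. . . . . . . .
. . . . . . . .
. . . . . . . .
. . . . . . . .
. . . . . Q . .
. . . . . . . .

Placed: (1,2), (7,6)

(1,2) (2,5) (3,7) (4,1) (5,3) (6,8) (7,6) (8,4)

Row 2: attacked by (1,2)→{1,2,3}; (7,6)→{1,6}. Safe: 4, 5, 7, 8. Place at column 5.
Row 3: attacked by (1,2)→{2,4}; (2,5)→{4,5,6}; (7,6)→{2,6}. Safe: 1, 3, 7, 8. Place at column 7.
Row 4: attacked by (1,2)→{2,5}; (2,5)→{3,5,7}; (3,7)→{6,7,8}; (7,6)→{3,6}. Safe: 1, 4. Place at column 1.
Row 5: attacked by (1,2)→{2,6}; (2,5)→{2,5,8}; (3,7)→{5,7}; (4,1)→{1,2}; (7,6)→{4,6,8}. Safe: 3. Place at column 3.
Row 6: attacked by (1,2)→{2,7}; (2,5)→{1,5}; (3,7)→{4,7}; (4,1)→{1,3}; (5,3)→{2,3,4}; (7,6)→{5,6,7}. Safe: 8. Place at column 8.
Row 8: attacked by (1,2)→{2}; (2,5)→{5}; (3,7)→{2,7}; (4,1)→{1,5}; (5,3)→{3,6}; (6,8)→{6,8}; (7,6)→{5,6,7}. Safe: 4. Place at column 4.
Columns [2, 5, 7, 1, 3, 8, 6, 4], r−c [-1, -3, -4, 3, 2, -2, 1, 4], r+c [3, 7, 10, 5, 8, 14, 13, 12] are all distinct, so no two queens attack.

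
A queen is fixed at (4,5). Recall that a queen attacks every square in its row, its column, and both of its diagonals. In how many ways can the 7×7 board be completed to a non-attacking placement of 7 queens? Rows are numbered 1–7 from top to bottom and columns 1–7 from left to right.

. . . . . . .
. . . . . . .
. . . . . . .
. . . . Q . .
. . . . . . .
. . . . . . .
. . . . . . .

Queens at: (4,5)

4

Branch on row 1: col 1 → 0; col 3 → 1; col 4 → 1; col 6 → 1; col 7 → 1.
Sum: 0 + 1 + 1 + 1 + 1 = 4.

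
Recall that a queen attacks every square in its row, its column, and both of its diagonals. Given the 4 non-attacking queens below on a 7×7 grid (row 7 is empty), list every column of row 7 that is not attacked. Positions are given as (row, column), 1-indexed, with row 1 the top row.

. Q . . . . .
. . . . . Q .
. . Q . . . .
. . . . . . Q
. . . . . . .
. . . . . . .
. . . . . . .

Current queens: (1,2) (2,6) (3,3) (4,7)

columns 5

(1,2) attacks row 7 at column 2.
(2,6) attacks row 7 at column 6 and diagonals 1.
(3,3) attacks row 7 at column 3 and diagonals 7.
(4,7) attacks row 7 at column 7 and diagonals 4.
Attacked columns: {1, 2, 3, 4, 6, 7}. Safe: {5}.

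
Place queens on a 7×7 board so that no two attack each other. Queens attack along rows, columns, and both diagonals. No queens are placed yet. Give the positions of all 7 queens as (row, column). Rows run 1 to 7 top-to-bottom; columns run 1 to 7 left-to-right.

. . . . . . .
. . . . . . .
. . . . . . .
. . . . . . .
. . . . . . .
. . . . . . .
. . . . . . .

(1,1) (2,3) (3,5) (4,7) (5,2) (6,4) (7,6)

Row 1: Safe: 1, 2, 3, 4, 5, 6, 7. Place at column 1.
Row 2: attacked by (1,1)→{1,2}. Safe: 3, 4, 5, 6, 7. Place at column 3.
Row 3: attacked by (1,1)→{1,3}; (2,3)→{2,3,4}. Safe: 5, 6, 7. Place at column 5.
Row 4: attacked by (1,1)→{1,4}; (2,3)→{1,3,5}; (3,5)→{4,5,6}. Safe: 2, 7. Place at column 7.
Row 5: attacked by (1,1)→{1,5}; (2,3)→{3,6}; (3,5)→{3,5,7}; (4,7)→{6,7}. Safe: 2, 4. Place at column 2.
Row 6: attacked by (1,1)→{1,6}; (2,3)→{3,7}; (3,5)→{2,5}; (4,7)→{5,7}; (5,2)→{1,2,3}. Safe: 4. Place at column 4.
Row 7: attacked by (1,1)→{1,7}; (2,3)→{3}; (3,5)→{1,5}; (4,7)→{4,7}; (5,2)→{2,4}; (6,4)→{3,4,5}. Safe: 6. Place at column 6.
Columns [1, 3, 5, 7, 2, 4, 6], r−c [0, -1, -2, -3, 3, 2, 1], r+c [2, 5, 8, 11, 7, 10, 13] are all distinct, so no two queens attack.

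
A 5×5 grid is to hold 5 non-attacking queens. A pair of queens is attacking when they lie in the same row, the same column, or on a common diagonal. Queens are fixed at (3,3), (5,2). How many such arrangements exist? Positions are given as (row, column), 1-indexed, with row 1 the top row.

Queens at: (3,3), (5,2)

Branch on row 1: col 4 → 1.
Sum: 1 = 1.

1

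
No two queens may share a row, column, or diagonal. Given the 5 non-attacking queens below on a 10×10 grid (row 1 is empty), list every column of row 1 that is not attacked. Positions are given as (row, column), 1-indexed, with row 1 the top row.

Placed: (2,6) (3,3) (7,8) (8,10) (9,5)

(2,6) attacks row 1 at column 6 and diagonals 5, 7.
(3,3) attacks row 1 at column 3 and diagonals 1, 5.
(7,8) attacks row 1 at column 8 and diagonals 2.
(8,10) attacks row 1 at column 10 and diagonals 3.
(9,5) attacks row 1 at column 5.
Attacked columns: {1, 2, 3, 5, 6, 7, 8, 10}. Safe: {4, 9}.

columns 4, 9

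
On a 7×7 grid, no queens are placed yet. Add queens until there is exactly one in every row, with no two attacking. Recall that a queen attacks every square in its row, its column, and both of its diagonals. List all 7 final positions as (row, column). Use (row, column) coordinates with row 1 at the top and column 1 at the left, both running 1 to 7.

Row 1: Safe: 1, 2, 3, 4, 5, 6, 7. Place at column 2.
Row 2: attacked by (1,2)→{1,2,3}. Safe: 4, 5, 6, 7. Place at column 5.
Row 3: attacked by (1,2)→{2,4}; (2,5)→{4,5,6}. Safe: 1, 3, 7. Place at column 7.
Row 4: attacked by (1,2)→{2,5}; (2,5)→{3,5,7}; (3,7)→{6,7}. Safe: 1, 4. Place at column 4.
Row 5: attacked by (1,2)→{2,6}; (2,5)→{2,5}; (3,7)→{5,7}; (4,4)→{3,4,5}. Safe: 1. Place at column 1.
Row 6: attacked by (1,2)→{2,7}; (2,5)→{1,5}; (3,7)→{4,7}; (4,4)→{2,4,6}; (5,1)→{1,2}. Safe: 3. Place at column 3.
Row 7: attacked by (1,2)→{2}; (2,5)→{5}; (3,7)→{3,7}; (4,4)→{1,4,7}; (5,1)→{1,3}; (6,3)→{2,3,4}. Safe: 6. Place at column 6.
Columns [2, 5, 7, 4, 1, 3, 6], r−c [-1, -3, -4, 0, 4, 3, 1], r+c [3, 7, 10, 8, 6, 9, 13] are all distinct, so no two queens attack.

(1,2) (2,5) (3,7) (4,4) (5,1) (6,3) (7,6)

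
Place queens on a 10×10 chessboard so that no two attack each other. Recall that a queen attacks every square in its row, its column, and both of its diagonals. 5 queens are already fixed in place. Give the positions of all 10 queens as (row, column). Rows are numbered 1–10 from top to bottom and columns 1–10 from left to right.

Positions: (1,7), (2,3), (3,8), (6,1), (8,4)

(1,7) (2,3) (3,8) (4,2) (5,5) (6,1) (7,10) (8,4) (9,6) (10,9)

Row 4: attacked by (1,7)→{4,7,10}; (2,3)→{1,3,5}; (3,8)→{7,8,9}; (6,1)→{1,3}; (8,4)→{4,8}. Safe: 2, 6. Place at column 2.
Row 5: attacked by (1,7)→{3,7}; (2,3)→{3,6}; (3,8)→{6,8,10}; (4,2)→{1,2,3}; (6,1)→{1,2}; (8,4)→{1,4,7}. Safe: 5, 9. Place at column 5.
Row 7: attacked by (1,7)→{1,7}; (2,3)→{3,8}; (3,8)→{4,8}; (4,2)→{2,5}; (5,5)→{3,5,7}; (6,1)→{1,2}; (8,4)→{3,4,5}. Safe: 6, 9, 10. Place at column 10.
Row 9: attacked by (1,7)→{7}; (2,3)→{3,10}; (3,8)→{2,8}; (4,2)→{2,7}; (5,5)→{1,5,9}; (6,1)→{1,4}; (7,10)→{8,10}; (8,4)→{3,4,5}. Safe: 6. Place at column 6.
Row 10: attacked by (1,7)→{7}; (2,3)→{3}; (3,8)→{1,8}; (4,2)→{2,8}; (5,5)→{5,10}; (6,1)→{1,5}; (7,10)→{7,10}; (8,4)→{2,4,6}; (9,6)→{5,6,7}. Safe: 9. Place at column 9.
Columns [7, 3, 8, 2, 5, 1, 10, 4, 6, 9], r−c [-6, -1, -5, 2, 0, 5, -3, 4, 3, 1], r+c [8, 5, 11, 6, 10, 7, 17, 12, 15, 19] are all distinct, so no two queens attack.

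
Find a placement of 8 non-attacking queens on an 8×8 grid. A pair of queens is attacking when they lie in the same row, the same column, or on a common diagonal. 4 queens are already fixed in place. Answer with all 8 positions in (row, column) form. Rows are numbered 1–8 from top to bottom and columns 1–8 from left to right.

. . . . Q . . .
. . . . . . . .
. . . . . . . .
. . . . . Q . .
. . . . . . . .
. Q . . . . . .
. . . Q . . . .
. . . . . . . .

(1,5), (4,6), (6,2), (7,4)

(1,5) (2,3) (3,1) (4,6) (5,8) (6,2) (7,4) (8,7)

Row 2: attacked by (1,5)→{4,5,6}; (4,6)→{4,6,8}; (6,2)→{2,6}; (7,4)→{4}. Safe: 1, 3, 7. Place at column 3.
Row 3: attacked by (1,5)→{3,5,7}; (2,3)→{2,3,4}; (4,6)→{5,6,7}; (6,2)→{2,5}; (7,4)→{4,8}. Safe: 1. Place at column 1.
Row 5: attacked by (1,5)→{1,5}; (2,3)→{3,6}; (3,1)→{1,3}; (4,6)→{5,6,7}; (6,2)→{1,2,3}; (7,4)→{2,4,6}. Safe: 8. Place at column 8.
Row 8: attacked by (1,5)→{5}; (2,3)→{3}; (3,1)→{1,6}; (4,6)→{2,6}; (5,8)→{5,8}; (6,2)→{2,4}; (7,4)→{3,4,5}. Safe: 7. Place at column 7.
Columns [5, 3, 1, 6, 8, 2, 4, 7], r−c [-4, -1, 2, -2, -3, 4, 3, 1], r+c [6, 5, 4, 10, 13, 8, 11, 15] are all distinct, so no two queens attack.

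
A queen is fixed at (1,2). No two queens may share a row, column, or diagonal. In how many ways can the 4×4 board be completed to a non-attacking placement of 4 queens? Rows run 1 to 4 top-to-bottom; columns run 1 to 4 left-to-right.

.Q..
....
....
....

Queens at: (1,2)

1

Branch on row 2: col 4 → 1.
Sum: 1 = 1.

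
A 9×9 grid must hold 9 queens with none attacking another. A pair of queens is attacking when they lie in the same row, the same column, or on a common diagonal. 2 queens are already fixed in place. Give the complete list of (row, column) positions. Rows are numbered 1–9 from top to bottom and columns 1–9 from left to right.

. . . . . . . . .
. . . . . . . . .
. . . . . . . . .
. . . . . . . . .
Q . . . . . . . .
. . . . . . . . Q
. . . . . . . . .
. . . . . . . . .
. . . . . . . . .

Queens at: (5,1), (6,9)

(1,6) (2,3) (3,5) (4,8) (5,1) (6,9) (7,7) (8,2) (9,4)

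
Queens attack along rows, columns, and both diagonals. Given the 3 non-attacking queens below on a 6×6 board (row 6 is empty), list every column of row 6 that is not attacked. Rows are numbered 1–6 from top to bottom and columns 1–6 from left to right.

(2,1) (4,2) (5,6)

columns 3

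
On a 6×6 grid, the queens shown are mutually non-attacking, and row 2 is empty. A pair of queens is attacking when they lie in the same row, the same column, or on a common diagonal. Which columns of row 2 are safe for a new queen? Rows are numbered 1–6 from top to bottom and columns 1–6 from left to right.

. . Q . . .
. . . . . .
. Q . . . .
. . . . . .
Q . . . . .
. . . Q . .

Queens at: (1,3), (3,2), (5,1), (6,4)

columns 5, 6

(1,3) attacks row 2 at column 3 and diagonals 2, 4.
(3,2) attacks row 2 at column 2 and diagonals 1, 3.
(5,1) attacks row 2 at column 1 and diagonals 4.
(6,4) attacks row 2 at column 4.
Attacked columns: {1, 2, 3, 4}. Safe: {5, 6}.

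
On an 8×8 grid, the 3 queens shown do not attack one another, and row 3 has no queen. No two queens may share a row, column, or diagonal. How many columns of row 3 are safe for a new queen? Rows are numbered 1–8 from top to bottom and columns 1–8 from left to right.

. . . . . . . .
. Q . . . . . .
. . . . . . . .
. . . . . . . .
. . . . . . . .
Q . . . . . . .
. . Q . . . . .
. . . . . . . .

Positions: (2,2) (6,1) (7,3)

(2,2) attacks row 3 at column 2 and diagonals 1, 3.
(6,1) attacks row 3 at column 1 and diagonals 4.
(7,3) attacks row 3 at column 3 and diagonals 7.
Attacked columns: {1, 2, 3, 4, 7}. Safe: {5, 6, 8}.

3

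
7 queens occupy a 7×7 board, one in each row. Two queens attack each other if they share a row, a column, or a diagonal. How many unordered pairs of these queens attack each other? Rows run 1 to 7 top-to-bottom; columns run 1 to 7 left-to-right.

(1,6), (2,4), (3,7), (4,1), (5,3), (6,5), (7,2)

0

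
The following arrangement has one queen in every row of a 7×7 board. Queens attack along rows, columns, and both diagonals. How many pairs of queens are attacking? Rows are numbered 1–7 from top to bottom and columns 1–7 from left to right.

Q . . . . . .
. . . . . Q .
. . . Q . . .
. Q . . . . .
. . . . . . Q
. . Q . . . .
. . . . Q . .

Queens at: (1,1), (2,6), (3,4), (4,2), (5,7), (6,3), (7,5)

Same diagonal: (4,2)–(7,5) (|4−7| = |2−5| = 3); (5,7)–(7,5) (|5−7| = |7−5| = 2).
Total attacking pairs: 2.

2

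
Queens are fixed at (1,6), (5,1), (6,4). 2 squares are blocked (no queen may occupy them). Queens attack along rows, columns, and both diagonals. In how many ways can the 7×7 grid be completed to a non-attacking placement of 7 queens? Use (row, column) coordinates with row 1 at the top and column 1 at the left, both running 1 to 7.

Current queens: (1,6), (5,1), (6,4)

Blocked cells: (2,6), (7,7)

Branch on row 2: col 2 → 0; col 3 → 1.
Sum: 0 + 1 = 1.

1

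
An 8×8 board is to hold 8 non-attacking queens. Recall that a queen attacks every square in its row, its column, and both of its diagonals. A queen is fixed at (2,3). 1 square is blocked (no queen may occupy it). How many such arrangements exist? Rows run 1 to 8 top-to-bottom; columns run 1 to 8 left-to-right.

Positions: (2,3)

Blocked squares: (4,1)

14

Branch on row 1: col 1 → 0; col 5 → 3; col 6 → 8; col 7 → 2; col 8 → 1.
Sum: 0 + 3 + 8 + 2 + 1 = 14.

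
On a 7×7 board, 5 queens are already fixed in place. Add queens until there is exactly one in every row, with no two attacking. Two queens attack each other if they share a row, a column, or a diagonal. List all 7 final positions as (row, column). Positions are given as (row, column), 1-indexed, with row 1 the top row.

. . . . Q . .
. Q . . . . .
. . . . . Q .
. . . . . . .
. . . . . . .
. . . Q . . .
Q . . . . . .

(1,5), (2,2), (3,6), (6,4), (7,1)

(1,5) (2,2) (3,6) (4,3) (5,7) (6,4) (7,1)

Row 4: attacked by (1,5)→{2,5}; (2,2)→{2,4}; (3,6)→{5,6,7}; (6,4)→{2,4,6}; (7,1)→{1,4}. Safe: 3. Place at column 3.
Row 5: attacked by (1,5)→{1,5}; (2,2)→{2,5}; (3,6)→{4,6}; (4,3)→{2,3,4}; (6,4)→{3,4,5}; (7,1)→{1,3}. Safe: 7. Place at column 7.
Columns [5, 2, 6, 3, 7, 4, 1], r−c [-4, 0, -3, 1, -2, 2, 6], r+c [6, 4, 9, 7, 12, 10, 8] are all distinct, so no two queens attack.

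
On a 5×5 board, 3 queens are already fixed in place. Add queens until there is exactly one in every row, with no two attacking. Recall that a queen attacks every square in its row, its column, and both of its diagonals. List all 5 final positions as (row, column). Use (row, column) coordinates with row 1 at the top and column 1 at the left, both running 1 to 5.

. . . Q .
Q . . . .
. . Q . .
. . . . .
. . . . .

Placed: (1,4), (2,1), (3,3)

(1,4) (2,1) (3,3) (4,5) (5,2)

Row 4: attacked by (1,4)→{1,4}; (2,1)→{1,3}; (3,3)→{2,3,4}. Safe: 5. Place at column 5.
Row 5: attacked by (1,4)→{4}; (2,1)→{1,4}; (3,3)→{1,3,5}; (4,5)→{4,5}. Safe: 2. Place at column 2.
Columns [4, 1, 3, 5, 2], r−c [-3, 1, 0, -1, 3], r+c [5, 3, 6, 9, 7] are all distinct, so no two queens attack.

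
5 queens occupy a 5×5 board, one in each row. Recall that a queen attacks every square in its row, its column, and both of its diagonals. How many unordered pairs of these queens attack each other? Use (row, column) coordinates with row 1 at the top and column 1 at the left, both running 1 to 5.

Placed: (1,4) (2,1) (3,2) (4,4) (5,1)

Same column: (1,4)–(4,4) (column 4); (2,1)–(5,1) (column 1).
Same diagonal: (1,4)–(3,2) (|1−3| = |4−2| = 2); (2,1)–(3,2) (|2−3| = |1−2| = 1).
Total attacking pairs: 4.

4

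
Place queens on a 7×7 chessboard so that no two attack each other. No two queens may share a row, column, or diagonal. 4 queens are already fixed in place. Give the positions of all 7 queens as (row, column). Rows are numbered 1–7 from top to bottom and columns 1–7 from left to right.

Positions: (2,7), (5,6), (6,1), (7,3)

(1,4) (2,7) (3,5) (4,2) (5,6) (6,1) (7,3)

Row 1: attacked by (2,7)→{6,7}; (5,6)→{2,6}; (6,1)→{1,6}; (7,3)→{3}. Safe: 4, 5. Place at column 4.
Row 3: attacked by (1,4)→{2,4,6}; (2,7)→{6,7}; (5,6)→{4,6}; (6,1)→{1,4}; (7,3)→{3,7}. Safe: 5. Place at column 5.
Row 4: attacked by (1,4)→{1,4,7}; (2,7)→{5,7}; (3,5)→{4,5,6}; (5,6)→{5,6,7}; (6,1)→{1,3}; (7,3)→{3,6}. Safe: 2. Place at column 2.
Columns [4, 7, 5, 2, 6, 1, 3], r−c [-3, -5, -2, 2, -1, 5, 4], r+c [5, 9, 8, 6, 11, 7, 10] are all distinct, so no two queens attack.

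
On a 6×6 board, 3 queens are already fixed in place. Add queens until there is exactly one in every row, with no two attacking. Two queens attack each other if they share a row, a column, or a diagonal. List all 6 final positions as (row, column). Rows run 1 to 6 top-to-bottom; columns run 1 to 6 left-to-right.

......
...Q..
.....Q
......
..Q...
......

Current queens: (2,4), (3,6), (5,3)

(1,2) (2,4) (3,6) (4,1) (5,3) (6,5)

Row 1: attacked by (2,4)→{3,4,5}; (3,6)→{4,6}; (5,3)→{3}. Safe: 1, 2. Place at column 2.
Row 4: attacked by (1,2)→{2,5}; (2,4)→{2,4,6}; (3,6)→{5,6}; (5,3)→{2,3,4}. Safe: 1. Place at column 1.
Row 6: attacked by (1,2)→{2}; (2,4)→{4}; (3,6)→{3,6}; (4,1)→{1,3}; (5,3)→{2,3,4}. Safe: 5. Place at column 5.
Columns [2, 4, 6, 1, 3, 5], r−c [-1, -2, -3, 3, 2, 1], r+c [3, 6, 9, 5, 8, 11] are all distinct, so no two queens attack.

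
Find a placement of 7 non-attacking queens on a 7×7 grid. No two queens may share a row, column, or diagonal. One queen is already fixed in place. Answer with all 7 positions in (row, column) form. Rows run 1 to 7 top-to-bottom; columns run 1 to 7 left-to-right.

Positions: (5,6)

(1,4) (2,7) (3,5) (4,2) (5,6) (6,1) (7,3)

Row 1: attacked by (5,6)→{2,6}. Safe: 1, 3, 4, 5, 7. Place at column 4.
Row 2: attacked by (1,4)→{3,4,5}; (5,6)→{3,6}. Safe: 1, 2, 7. Place at column 7.
Row 3: attacked by (1,4)→{2,4,6}; (2,7)→{6,7}; (5,6)→{4,6}. Safe: 1, 3, 5. Place at column 5.
Row 4: attacked by (1,4)→{1,4,7}; (2,7)→{5,7}; (3,5)→{4,5,6}; (5,6)→{5,6,7}. Safe: 2, 3. Place at column 2.
Row 6: attacked by (1,4)→{4}; (2,7)→{3,7}; (3,5)→{2,5}; (4,2)→{2,4}; (5,6)→{5,6,7}. Safe: 1. Place at column 1.
Row 7: attacked by (1,4)→{4}; (2,7)→{2,7}; (3,5)→{1,5}; (4,2)→{2,5}; (5,6)→{4,6}; (6,1)→{1,2}. Safe: 3. Place at column 3.
Columns [4, 7, 5, 2, 6, 1, 3], r−c [-3, -5, -2, 2, -1, 5, 4], r+c [5, 9, 8, 6, 11, 7, 10] are all distinct, so no two queens attack.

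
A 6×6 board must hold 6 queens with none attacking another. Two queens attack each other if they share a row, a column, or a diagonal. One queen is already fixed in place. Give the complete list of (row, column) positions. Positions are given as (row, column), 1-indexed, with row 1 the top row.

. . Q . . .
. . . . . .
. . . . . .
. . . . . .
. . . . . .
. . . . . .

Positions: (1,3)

(1,3) (2,6) (3,2) (4,5) (5,1) (6,4)

Row 2: attacked by (1,3)→{2,3,4}. Safe: 1, 5, 6. Place at column 6.
Row 3: attacked by (1,3)→{1,3,5}; (2,6)→{5,6}. Safe: 2, 4. Place at column 2.
Row 4: attacked by (1,3)→{3,6}; (2,6)→{4,6}; (3,2)→{1,2,3}. Safe: 5. Place at column 5.
Row 5: attacked by (1,3)→{3}; (2,6)→{3,6}; (3,2)→{2,4}; (4,5)→{4,5,6}. Safe: 1. Place at column 1.
Row 6: attacked by (1,3)→{3}; (2,6)→{2,6}; (3,2)→{2,5}; (4,5)→{3,5}; (5,1)→{1,2}. Safe: 4. Place at column 4.
Columns [3, 6, 2, 5, 1, 4], r−c [-2, -4, 1, -1, 4, 2], r+c [4, 8, 5, 9, 6, 10] are all distinct, so no two queens attack.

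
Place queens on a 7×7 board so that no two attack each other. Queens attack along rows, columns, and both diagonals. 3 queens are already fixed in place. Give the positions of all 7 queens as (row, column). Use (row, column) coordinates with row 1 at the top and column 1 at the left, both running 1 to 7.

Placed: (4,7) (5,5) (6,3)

(1,2) (2,4) (3,1) (4,7) (5,5) (6,3) (7,6)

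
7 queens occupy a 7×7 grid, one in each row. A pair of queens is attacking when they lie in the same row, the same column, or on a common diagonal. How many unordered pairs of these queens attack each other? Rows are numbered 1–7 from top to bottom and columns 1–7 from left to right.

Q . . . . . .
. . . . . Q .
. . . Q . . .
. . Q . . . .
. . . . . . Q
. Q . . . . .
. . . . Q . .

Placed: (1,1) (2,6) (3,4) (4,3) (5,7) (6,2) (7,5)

3

Same diagonal: (2,6)–(6,2) (|2−6| = |6−2| = 4); (3,4)–(4,3) (|3−4| = |4−3| = 1); (5,7)–(7,5) (|5−7| = |7−5| = 2).
Total attacking pairs: 3.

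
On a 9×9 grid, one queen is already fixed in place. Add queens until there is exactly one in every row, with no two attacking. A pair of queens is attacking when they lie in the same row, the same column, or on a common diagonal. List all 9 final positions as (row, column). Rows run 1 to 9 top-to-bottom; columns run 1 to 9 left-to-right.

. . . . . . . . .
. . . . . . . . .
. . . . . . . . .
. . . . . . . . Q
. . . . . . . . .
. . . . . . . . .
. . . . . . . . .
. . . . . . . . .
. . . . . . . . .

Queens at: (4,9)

Row 1: attacked by (4,9)→{6,9}. Safe: 1, 2, 3, 4, 5, 7, 8. Place at column 3.
Row 2: attacked by (1,3)→{2,3,4}; (4,9)→{7,9}. Safe: 1, 5, 6, 8. Place at column 6.
Row 3: attacked by (1,3)→{1,3,5}; (2,6)→{5,6,7}; (4,9)→{8,9}. Safe: 2, 4. Place at column 2.
Row 5: attacked by (1,3)→{3,7}; (2,6)→{3,6,9}; (3,2)→{2,4}; (4,9)→{8,9}. Safe: 1, 5. Place at column 5.
Row 6: attacked by (1,3)→{3,8}; (2,6)→{2,6}; (3,2)→{2,5}; (4,9)→{7,9}; (5,5)→{4,5,6}. Safe: 1. Place at column 1.
Row 7: attacked by (1,3)→{3,9}; (2,6)→{1,6}; (3,2)→{2,6}; (4,9)→{6,9}; (5,5)→{3,5,7}; (6,1)→{1,2}. Safe: 4, 8. Place at column 8.
Row 8: attacked by (1,3)→{3}; (2,6)→{6}; (3,2)→{2,7}; (4,9)→{5,9}; (5,5)→{2,5,8}; (6,1)→{1,3}; (7,8)→{7,8,9}. Safe: 4. Place at column 4.
Row 9: attacked by (1,3)→{3}; (2,6)→{6}; (3,2)→{2,8}; (4,9)→{4,9}; (5,5)→{1,5,9}; (6,1)→{1,4}; (7,8)→{6,8}; (8,4)→{3,4,5}. Safe: 7. Place at column 7.
Columns [3, 6, 2, 9, 5, 1, 8, 4, 7], r−c [-2, -4, 1, -5, 0, 5, -1, 4, 2], r+c [4, 8, 5, 13, 10, 7, 15, 12, 16] are all distinct, so no two queens attack.

(1,3) (2,6) (3,2) (4,9) (5,5) (6,1) (7,8) (8,4) (9,7)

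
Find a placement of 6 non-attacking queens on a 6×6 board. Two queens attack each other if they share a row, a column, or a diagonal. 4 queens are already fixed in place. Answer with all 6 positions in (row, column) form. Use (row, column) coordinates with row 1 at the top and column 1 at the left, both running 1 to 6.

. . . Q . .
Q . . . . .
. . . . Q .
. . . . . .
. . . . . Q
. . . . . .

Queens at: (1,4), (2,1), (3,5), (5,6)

Row 4: attacked by (1,4)→{1,4}; (2,1)→{1,3}; (3,5)→{4,5,6}; (5,6)→{5,6}. Safe: 2. Place at column 2.
Row 6: attacked by (1,4)→{4}; (2,1)→{1,5}; (3,5)→{2,5}; (4,2)→{2,4}; (5,6)→{5,6}. Safe: 3. Place at column 3.
Columns [4, 1, 5, 2, 6, 3], r−c [-3, 1, -2, 2, -1, 3], r+c [5, 3, 8, 6, 11, 9] are all distinct, so no two queens attack.

(1,4) (2,1) (3,5) (4,2) (5,6) (6,3)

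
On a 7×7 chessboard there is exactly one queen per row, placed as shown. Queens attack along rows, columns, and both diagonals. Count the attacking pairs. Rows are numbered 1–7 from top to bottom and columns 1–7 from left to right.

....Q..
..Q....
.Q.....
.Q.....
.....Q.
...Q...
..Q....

Same column: (2,3)–(7,3) (column 3); (3,2)–(4,2) (column 2).
Same diagonal: (1,5)–(4,2) (|1−4| = |5−2| = 3); (2,3)–(3,2) (|2−3| = |3−2| = 1); (2,3)–(5,6) (|2−5| = |3−6| = 3); (4,2)–(6,4) (|4−6| = |2−4| = 2); (6,4)–(7,3) (|6−7| = |4−3| = 1).
Total attacking pairs: 7.

7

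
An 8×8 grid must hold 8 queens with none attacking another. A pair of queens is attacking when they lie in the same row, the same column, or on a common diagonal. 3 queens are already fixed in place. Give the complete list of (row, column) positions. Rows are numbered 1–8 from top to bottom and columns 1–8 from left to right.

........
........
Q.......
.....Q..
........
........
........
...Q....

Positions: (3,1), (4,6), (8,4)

Row 1: attacked by (3,1)→{1,3}; (4,6)→{3,6}; (8,4)→{4}. Safe: 2, 5, 7, 8. Place at column 8.
Row 2: attacked by (1,8)→{7,8}; (3,1)→{1,2}; (4,6)→{4,6,8}; (8,4)→{4}. Safe: 3, 5. Place at column 3.
Row 5: attacked by (1,8)→{4,8}; (2,3)→{3,6}; (3,1)→{1,3}; (4,6)→{5,6,7}; (8,4)→{1,4,7}. Safe: 2. Place at column 2.
Row 6: attacked by (1,8)→{3,8}; (2,3)→{3,7}; (3,1)→{1,4}; (4,6)→{4,6,8}; (5,2)→{1,2,3}; (8,4)→{2,4,6}. Safe: 5. Place at column 5.
Row 7: attacked by (1,8)→{2,8}; (2,3)→{3,8}; (3,1)→{1,5}; (4,6)→{3,6}; (5,2)→{2,4}; (6,5)→{4,5,6}; (8,4)→{3,4,5}. Safe: 7. Place at column 7.
Columns [8, 3, 1, 6, 2, 5, 7, 4], r−c [-7, -1, 2, -2, 3, 1, 0, 4], r+c [9, 5, 4, 10, 7, 11, 14, 12] are all distinct, so no two queens attack.

(1,8) (2,3) (3,1) (4,6) (5,2) (6,5) (7,7) (8,4)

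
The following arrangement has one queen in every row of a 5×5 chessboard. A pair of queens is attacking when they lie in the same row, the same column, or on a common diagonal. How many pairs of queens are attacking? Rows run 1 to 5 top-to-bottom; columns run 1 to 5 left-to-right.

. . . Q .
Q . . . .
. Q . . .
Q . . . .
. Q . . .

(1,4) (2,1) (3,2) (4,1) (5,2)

Same column: (2,1)–(4,1) (column 1); (3,2)–(5,2) (column 2).
Same diagonal: (1,4)–(3,2) (|1−3| = |4−2| = 2); (1,4)–(4,1) (|1−4| = |4−1| = 3); (2,1)–(3,2) (|2−3| = |1−2| = 1); (3,2)–(4,1) (|3−4| = |2−1| = 1); (4,1)–(5,2) (|4−5| = |1−2| = 1).
Total attacking pairs: 7.

7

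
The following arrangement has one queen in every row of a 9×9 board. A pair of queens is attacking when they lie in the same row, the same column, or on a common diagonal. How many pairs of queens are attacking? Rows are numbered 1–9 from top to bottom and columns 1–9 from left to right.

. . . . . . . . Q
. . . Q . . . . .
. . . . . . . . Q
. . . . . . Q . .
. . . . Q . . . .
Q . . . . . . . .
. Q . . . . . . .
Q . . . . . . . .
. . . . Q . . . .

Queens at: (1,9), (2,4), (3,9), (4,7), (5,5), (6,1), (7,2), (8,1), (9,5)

6

Same column: (1,9)–(3,9) (column 9); (5,5)–(9,5) (column 5); (6,1)–(8,1) (column 1).
Same diagonal: (1,9)–(5,5) (|1−5| = |9−5| = 4); (6,1)–(7,2) (|6−7| = |1−2| = 1); (7,2)–(8,1) (|7−8| = |2−1| = 1).
Total attacking pairs: 6.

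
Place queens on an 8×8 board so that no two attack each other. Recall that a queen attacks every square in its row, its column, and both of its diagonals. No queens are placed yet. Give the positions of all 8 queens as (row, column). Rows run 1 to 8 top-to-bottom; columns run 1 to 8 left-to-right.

(1,6) (2,3) (3,1) (4,8) (5,5) (6,2) (7,4) (8,7)

Row 1: Safe: 1, 2, 3, 4, 5, 6, 7, 8. Place at column 6.
Row 2: attacked by (1,6)→{5,6,7}. Safe: 1, 2, 3, 4, 8. Place at column 3.
Row 3: attacked by (1,6)→{4,6,8}; (2,3)→{2,3,4}. Safe: 1, 5, 7. Place at column 1.
Row 4: attacked by (1,6)→{3,6}; (2,3)→{1,3,5}; (3,1)→{1,2}. Safe: 4, 7, 8. Place at column 8.
Row 5: attacked by (1,6)→{2,6}; (2,3)→{3,6}; (3,1)→{1,3}; (4,8)→{7,8}. Safe: 4, 5. Place at column 5.
Row 6: attacked by (1,6)→{1,6}; (2,3)→{3,7}; (3,1)→{1,4}; (4,8)→{6,8}; (5,5)→{4,5,6}. Safe: 2. Place at column 2.
Row 7: attacked by (1,6)→{6}; (2,3)→{3,8}; (3,1)→{1,5}; (4,8)→{5,8}; (5,5)→{3,5,7}; (6,2)→{1,2,3}. Safe: 4. Place at column 4.
Row 8: attacked by (1,6)→{6}; (2,3)→{3}; (3,1)→{1,6}; (4,8)→{4,8}; (5,5)→{2,5,8}; (6,2)→{2,4}; (7,4)→{3,4,5}. Safe: 7. Place at column 7.
Columns [6, 3, 1, 8, 5, 2, 4, 7], r−c [-5, -1, 2, -4, 0, 4, 3, 1], r+c [7, 5, 4, 12, 10, 8, 11, 15] are all distinct, so no two queens attack.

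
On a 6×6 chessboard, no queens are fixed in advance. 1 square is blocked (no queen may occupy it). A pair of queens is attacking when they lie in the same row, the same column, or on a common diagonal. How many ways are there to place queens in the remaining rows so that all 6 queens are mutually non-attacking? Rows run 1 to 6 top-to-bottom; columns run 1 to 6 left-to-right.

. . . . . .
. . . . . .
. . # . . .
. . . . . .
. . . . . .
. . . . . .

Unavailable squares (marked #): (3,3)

4

Branch on row 1: col 1 → 0; col 2 → 1; col 3 → 1; col 4 → 1; col 5 → 1; col 6 → 0.
Sum: 0 + 1 + 1 + 1 + 1 + 0 = 4.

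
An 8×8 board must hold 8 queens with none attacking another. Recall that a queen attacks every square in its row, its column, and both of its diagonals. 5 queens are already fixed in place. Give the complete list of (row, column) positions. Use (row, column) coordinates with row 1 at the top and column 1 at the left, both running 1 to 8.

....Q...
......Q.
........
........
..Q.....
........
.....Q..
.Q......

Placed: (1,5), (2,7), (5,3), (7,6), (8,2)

Row 3: attacked by (1,5)→{3,5,7}; (2,7)→{6,7,8}; (5,3)→{1,3,5}; (7,6)→{2,6}; (8,2)→{2,7}. Safe: 4. Place at column 4.
Row 4: attacked by (1,5)→{2,5,8}; (2,7)→{5,7}; (3,4)→{3,4,5}; (5,3)→{2,3,4}; (7,6)→{3,6}; (8,2)→{2,6}. Safe: 1. Place at column 1.
Row 6: attacked by (1,5)→{5}; (2,7)→{3,7}; (3,4)→{1,4,7}; (4,1)→{1,3}; (5,3)→{2,3,4}; (7,6)→{5,6,7}; (8,2)→{2,4}. Safe: 8. Place at column 8.
Columns [5, 7, 4, 1, 3, 8, 6, 2], r−c [-4, -5, -1, 3, 2, -2, 1, 6], r+c [6, 9, 7, 5, 8, 14, 13, 10] are all distinct, so no two queens attack.

(1,5) (2,7) (3,4) (4,1) (5,3) (6,8) (7,6) (8,2)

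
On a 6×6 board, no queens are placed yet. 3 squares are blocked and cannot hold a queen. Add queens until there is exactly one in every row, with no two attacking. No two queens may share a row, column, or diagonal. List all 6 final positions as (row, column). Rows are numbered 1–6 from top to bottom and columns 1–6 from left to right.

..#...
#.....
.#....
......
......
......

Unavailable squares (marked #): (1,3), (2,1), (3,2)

Row 1: Blocked: 3. Safe: 1, 2, 4, 5, 6. Place at column 5.
Row 2: attacked by (1,5)→{4,5,6}. Blocked: 1. Safe: 2, 3. Place at column 3.
Row 3: attacked by (1,5)→{3,5}; (2,3)→{2,3,4}. Blocked: 2. Safe: 1, 6. Place at column 1.
Row 4: attacked by (1,5)→{2,5}; (2,3)→{1,3,5}; (3,1)→{1,2}. Safe: 4, 6. Place at column 6.
Row 5: attacked by (1,5)→{1,5}; (2,3)→{3,6}; (3,1)→{1,3}; (4,6)→{5,6}. Safe: 2, 4. Place at column 4.
Row 6: attacked by (1,5)→{5}; (2,3)→{3}; (3,1)→{1,4}; (4,6)→{4,6}; (5,4)→{3,4,5}. Safe: 2. Place at column 2.
Columns [5, 3, 1, 6, 4, 2], r−c [-4, -1, 2, -2, 1, 4], r+c [6, 5, 4, 10, 9, 8] are all distinct, so no two queens attack.

(1,5) (2,3) (3,1) (4,6) (5,4) (6,2)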